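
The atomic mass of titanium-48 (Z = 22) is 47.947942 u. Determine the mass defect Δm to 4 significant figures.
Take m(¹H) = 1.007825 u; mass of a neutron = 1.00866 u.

Total constituent mass: 22 × 1.007825 + 26 × 1.00866 = 48.397310 u
Mass defect Δm = 48.397310 − 47.947942 = 0.449368 u

0.4494 u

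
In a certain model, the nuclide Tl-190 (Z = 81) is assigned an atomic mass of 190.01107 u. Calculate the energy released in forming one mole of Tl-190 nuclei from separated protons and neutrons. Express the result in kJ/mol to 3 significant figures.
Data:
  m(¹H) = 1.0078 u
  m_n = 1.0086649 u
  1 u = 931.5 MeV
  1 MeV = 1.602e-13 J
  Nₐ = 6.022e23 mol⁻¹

1.41e+11 kJ/mol

Total constituent mass: 81 × 1.0078 + 109 × 1.0086649 = 191.5762741 u
Mass defect Δm = 191.5762741 − 190.01107 = 1.5652041 u
Binding energy = Δm·c² = 1.5652041 × 931.5 MeV/u = 1457.99 MeV
Per nucleus in joules: 1457.99 MeV × 1.602e-13 J/MeV = 2.3357e-10 J
Per mole: 2.3357e-10 J × 6.022e23 mol⁻¹ = 1.4066e+14 J/mol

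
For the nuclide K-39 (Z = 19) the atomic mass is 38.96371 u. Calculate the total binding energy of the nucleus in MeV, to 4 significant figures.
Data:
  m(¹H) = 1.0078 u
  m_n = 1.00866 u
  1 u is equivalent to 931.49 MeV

With 19 protons and 20 neutrons (A = 39):
Mass of separated nucleons = 19(1.0078) + 20(1.00866) = 19.1482 + 20.17320 = 39.32140 u
The mass defect is 39.32140 − 38.96371 = 0.35769 u.
Converting to energy: 0.35769 u × 931.49 MeV/u = 333.185 MeV

333.2 MeV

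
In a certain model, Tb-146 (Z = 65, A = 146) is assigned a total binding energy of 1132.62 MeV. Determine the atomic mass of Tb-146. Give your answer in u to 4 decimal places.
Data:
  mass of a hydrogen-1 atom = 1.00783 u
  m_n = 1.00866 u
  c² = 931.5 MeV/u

145.9945 u

Mass defect = 1132.62 MeV / (931.5 MeV/u) = 1.215910 u
Constituent mass = 65(1.00783) + 81(1.00866) = 147.21041 u
Atomic mass = 147.21041 − 1.215910 = 145.994500 u ≈ 145.9945 u (to 4 decimal places)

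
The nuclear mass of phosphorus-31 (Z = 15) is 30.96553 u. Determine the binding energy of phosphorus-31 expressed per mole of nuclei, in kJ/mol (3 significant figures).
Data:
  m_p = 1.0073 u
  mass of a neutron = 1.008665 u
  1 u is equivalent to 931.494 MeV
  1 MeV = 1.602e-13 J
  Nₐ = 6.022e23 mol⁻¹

With 15 protons and 16 neutrons (A = 31):
Total constituent mass: 15 × 1.0073 + 16 × 1.008665 = 31.248140 u
Mass defect Δm = 31.248140 − 30.96553 = 0.282610 u
Binding energy = Δm·c² = 0.282610 × 931.494 MeV/u = 263.250 MeV
Per nucleus in joules: 263.250 MeV × 1.602e-13 J/MeV = 4.2173e-11 J
Per mole: 4.2173e-11 J × 6.022e23 mol⁻¹ = 2.5397e+13 J/mol

2.54e+10 kJ/mol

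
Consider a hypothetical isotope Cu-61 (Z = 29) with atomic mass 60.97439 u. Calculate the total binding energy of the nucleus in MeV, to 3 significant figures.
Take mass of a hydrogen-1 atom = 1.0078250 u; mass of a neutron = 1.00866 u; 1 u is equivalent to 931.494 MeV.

493 MeV

With 29 protons and 32 neutrons (A = 61):
Mass of separated nucleons = 29(1.0078250) + 32(1.00866) = 29.2269250 + 32.27712 = 61.5040450 u
Δm = 61.5040450 − 60.97439 = 0.5296550 u
E_B = 0.5296550 × 931.494 = 493.370 MeV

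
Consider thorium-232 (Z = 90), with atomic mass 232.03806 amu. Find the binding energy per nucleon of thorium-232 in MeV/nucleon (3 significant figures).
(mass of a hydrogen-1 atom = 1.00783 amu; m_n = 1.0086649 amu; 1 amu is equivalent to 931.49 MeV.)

With 90 protons and 142 neutrons (A = 232):
Σm = 90·m(¹H) + 142·m_n = 90.70470 + 143.2304158 = 233.9351158 amu
The mass defect is 233.9351158 − 232.03806 = 1.8970558 amu.
Binding energy = Δm·c² = 1.8970558 × 931.49 MeV/amu = 1767.09 MeV
BE/A = 1767.09 MeV / 232 = 7.617 MeV/nucleon

7.62 MeV/nucleon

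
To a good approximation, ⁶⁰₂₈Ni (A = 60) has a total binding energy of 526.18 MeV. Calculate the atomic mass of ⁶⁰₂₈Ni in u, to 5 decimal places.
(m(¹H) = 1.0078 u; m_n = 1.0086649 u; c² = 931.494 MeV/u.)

Mass defect = 526.18 MeV / (931.494 MeV/u) = 0.5648775 u
Constituent mass = 28(1.0078) + 32(1.0086649) = 60.4956768 u
Atomic mass = 60.4956768 − 0.5648775 = 59.9307993 u ≈ 59.93080 u (to 5 decimal places)

59.93080 u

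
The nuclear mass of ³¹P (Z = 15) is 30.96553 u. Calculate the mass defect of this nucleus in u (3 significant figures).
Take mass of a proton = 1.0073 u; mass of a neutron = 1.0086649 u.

Σm = 15·m_p + 16·m_n = 15.1095 + 16.1386384 = 31.2481384 u
Mass defect Δm = 31.2481384 − 30.96553 = 0.2826084 u

0.283 u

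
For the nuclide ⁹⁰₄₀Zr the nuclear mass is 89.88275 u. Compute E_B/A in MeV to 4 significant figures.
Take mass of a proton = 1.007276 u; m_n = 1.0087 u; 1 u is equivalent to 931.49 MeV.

8.728 MeV/nucleon

Σm = 40·m_p + 50·m_n = 40.291040 + 50.4350 = 90.726040 u
Δm = 90.726040 − 89.88275 = 0.843290 u
E_B = 0.843290 × 931.49 = 785.516 MeV
BE/A = 785.516 MeV / 90 = 8.728 MeV/nucleon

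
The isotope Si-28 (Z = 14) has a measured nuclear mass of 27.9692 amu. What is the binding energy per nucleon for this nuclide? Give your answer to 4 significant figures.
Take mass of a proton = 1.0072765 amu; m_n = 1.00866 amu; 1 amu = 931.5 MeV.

Total constituent mass: 14 × 1.0072765 + 14 × 1.00866 = 28.2231110 amu
The mass defect is 28.2231110 − 27.9692 = 0.2539110 amu.
Converting to energy: 0.2539110 amu × 931.5 MeV/amu = 236.518 MeV
Dividing by A = 28 gives 8.447 MeV per nucleon.

8.447 MeV/nucleon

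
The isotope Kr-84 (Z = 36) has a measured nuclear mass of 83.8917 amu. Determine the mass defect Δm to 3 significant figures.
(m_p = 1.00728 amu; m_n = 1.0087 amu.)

0.788 amu

Total constituent mass: 36 × 1.00728 + 48 × 1.0087 = 84.67968 amu
Mass defect Δm = 84.67968 − 83.8917 = 0.78798 amu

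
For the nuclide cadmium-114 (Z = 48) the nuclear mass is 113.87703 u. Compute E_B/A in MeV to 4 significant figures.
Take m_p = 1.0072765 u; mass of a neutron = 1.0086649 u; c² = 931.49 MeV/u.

8.532 MeV/nucleon

The nucleus contains 48 protons and 114 − 48 = 66 neutrons.
Mass of separated nucleons = 48(1.0072765) + 66(1.0086649) = 48.3492720 + 66.5718834 = 114.9211554 u
Δm = 114.9211554 − 113.87703 = 1.0441254 u
Binding energy = Δm·c² = 1.0441254 × 931.49 MeV/u = 972.592 MeV
BE/A = 972.592 MeV / 114 = 8.532 MeV/nucleon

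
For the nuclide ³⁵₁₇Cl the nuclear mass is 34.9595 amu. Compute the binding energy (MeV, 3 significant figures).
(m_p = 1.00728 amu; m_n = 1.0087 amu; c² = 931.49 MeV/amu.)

299 MeV

With 17 protons and 18 neutrons (A = 35):
Σm = 17·m_p + 18·m_n = 17.12376 + 18.1566 = 35.28036 amu
The mass defect is 35.28036 − 34.9595 = 0.32086 amu.
Converting to energy: 0.32086 amu × 931.49 MeV/amu = 298.878 MeV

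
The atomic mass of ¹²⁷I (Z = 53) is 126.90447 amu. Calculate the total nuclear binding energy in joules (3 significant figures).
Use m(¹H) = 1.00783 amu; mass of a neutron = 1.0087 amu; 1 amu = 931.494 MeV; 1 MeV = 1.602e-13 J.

Mass of separated nucleons = 53(1.00783) + 74(1.0087) = 53.41499 + 74.6438 = 128.05879 amu
Δm = 128.05879 − 126.90447 = 1.15432 amu
E_B = 1.15432 × 931.494 = 1075.24 MeV
In joules: 1075.24 MeV × 1.602e-13 J/MeV = 1.7225e-10 J

1.72e-10 J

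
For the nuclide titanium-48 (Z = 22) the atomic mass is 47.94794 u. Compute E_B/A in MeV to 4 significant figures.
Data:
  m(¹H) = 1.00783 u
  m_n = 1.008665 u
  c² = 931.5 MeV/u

8.725 MeV/nucleon

The nucleus contains 22 protons and 48 − 22 = 26 neutrons.
Total constituent mass: 22 × 1.00783 + 26 × 1.008665 = 48.397550 u
Mass defect Δm = 48.397550 − 47.94794 = 0.449610 u
Binding energy = Δm·c² = 0.449610 × 931.5 MeV/u = 418.812 MeV
Dividing by A = 48 gives 8.725 MeV per nucleon.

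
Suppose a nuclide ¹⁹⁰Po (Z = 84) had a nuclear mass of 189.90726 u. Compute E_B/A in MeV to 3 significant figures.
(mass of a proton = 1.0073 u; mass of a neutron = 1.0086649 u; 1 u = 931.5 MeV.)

7.96 MeV/nucleon

Σm = 84·m_p + 106·m_n = 84.6132 + 106.9184794 = 191.5316794 u
Δm = 191.5316794 − 189.90726 = 1.6244194 u
Binding energy = Δm·c² = 1.6244194 × 931.5 MeV/u = 1513.15 MeV
Dividing by A = 190 gives 7.964 MeV per nucleon.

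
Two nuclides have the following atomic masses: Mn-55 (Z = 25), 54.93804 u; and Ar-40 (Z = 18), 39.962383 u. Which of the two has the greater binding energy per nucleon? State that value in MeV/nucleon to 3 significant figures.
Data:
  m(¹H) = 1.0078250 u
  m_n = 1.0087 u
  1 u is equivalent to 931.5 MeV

Mn-55; 8.78 MeV/nucleon

Mn-55: Σm = 25(1.0078250) + 30(1.0087) = 55.4566250 u; Δm = 0.5185850 u; E_B = 483.06 MeV; E_B/A = 8.783 MeV
Ar-40: Σm = 18(1.0078250) + 22(1.0087) = 40.3322500 u; Δm = 0.3698670 u; E_B = 344.53 MeV; E_B/A = 8.613 MeV
Mn-55 has the higher binding energy per nucleon, so it is the more tightly bound nucleus.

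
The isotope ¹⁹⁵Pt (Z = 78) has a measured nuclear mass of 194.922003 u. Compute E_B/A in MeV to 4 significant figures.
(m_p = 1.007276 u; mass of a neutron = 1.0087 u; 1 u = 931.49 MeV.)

7.946 MeV/nucleon

Mass of separated nucleons = 78(1.007276) + 117(1.0087) = 78.567528 + 118.0179 = 196.585428 u
The mass defect is 196.585428 − 194.922003 = 1.663425 u.
Binding energy = Δm·c² = 1.663425 × 931.49 MeV/u = 1549.46 MeV
BE/A = 1549.46 MeV / 195 = 7.946 MeV/nucleon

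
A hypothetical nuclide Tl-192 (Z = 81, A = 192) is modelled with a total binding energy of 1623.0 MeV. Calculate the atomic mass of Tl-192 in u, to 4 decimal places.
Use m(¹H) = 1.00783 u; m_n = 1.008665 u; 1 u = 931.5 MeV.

191.8537 u

Mass defect = 1623.0 MeV / (931.5 MeV/u) = 1.742351 u
Constituent mass = 81(1.00783) + 111(1.008665) = 193.596045 u
Atomic mass = 193.596045 − 1.742351 = 191.853694 u ≈ 191.8537 u (to 4 decimal places)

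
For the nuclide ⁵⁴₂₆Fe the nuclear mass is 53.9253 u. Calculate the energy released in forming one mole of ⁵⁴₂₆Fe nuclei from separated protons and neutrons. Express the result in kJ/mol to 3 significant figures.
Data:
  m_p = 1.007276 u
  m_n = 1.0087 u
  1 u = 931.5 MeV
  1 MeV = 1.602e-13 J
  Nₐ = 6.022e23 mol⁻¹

With 26 protons and 28 neutrons (A = 54):
Σm = 26·m_p + 28·m_n = 26.189176 + 28.2436 = 54.432776 u
Mass defect Δm = 54.432776 − 53.9253 = 0.507476 u
Binding energy = Δm·c² = 0.507476 × 931.5 MeV/u = 472.714 MeV
Per nucleus in joules: 472.714 MeV × 1.602e-13 J/MeV = 7.5729e-11 J
Per mole: 7.5729e-11 J × 6.022e23 mol⁻¹ = 4.5604e+13 J/mol

4.56e+10 kJ/mol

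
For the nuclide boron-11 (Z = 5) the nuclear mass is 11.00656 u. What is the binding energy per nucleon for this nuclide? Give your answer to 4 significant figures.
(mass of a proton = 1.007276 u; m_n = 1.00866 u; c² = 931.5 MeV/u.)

6.925 MeV/nucleon

The nucleus contains 5 protons and 11 − 5 = 6 neutrons.
Mass of separated nucleons = 5(1.007276) + 6(1.00866) = 5.036380 + 6.05196 = 11.088340 u
Δm = 11.088340 − 11.00656 = 0.081780 u
E_B = 0.081780 × 931.5 = 76.1781 MeV
Per nucleon: 76.1781 / 11 = 6.925 MeV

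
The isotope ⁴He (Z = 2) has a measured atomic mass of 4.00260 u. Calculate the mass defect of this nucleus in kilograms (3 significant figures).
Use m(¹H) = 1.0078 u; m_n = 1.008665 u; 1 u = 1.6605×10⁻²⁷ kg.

5.04e-29 kg

The nucleus contains 2 protons and 4 − 2 = 2 neutrons.
Mass of separated nucleons = 2(1.0078) + 2(1.008665) = 2.0156 + 2.017330 = 4.032930 u
Mass defect Δm = 4.032930 − 4.00260 = 0.030330 u
In SI units: 0.030330 u × 1.6605×10⁻²⁷ kg/u = 5.0363e-29 kg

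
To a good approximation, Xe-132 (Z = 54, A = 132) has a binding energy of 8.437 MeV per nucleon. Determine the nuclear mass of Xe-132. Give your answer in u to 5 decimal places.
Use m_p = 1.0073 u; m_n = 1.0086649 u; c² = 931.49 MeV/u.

131.87447 u

Total binding energy = 132 × 8.437 = 1113.684 MeV
Mass defect = 1113.684 MeV / (931.49 MeV/u) = 1.1955942 u
Constituent mass = 54(1.0073) + 78(1.0086649) = 133.0700622 u
Nuclear mass = 133.0700622 − 1.1955942 = 131.8744680 u ≈ 131.87447 u (to 5 decimal places)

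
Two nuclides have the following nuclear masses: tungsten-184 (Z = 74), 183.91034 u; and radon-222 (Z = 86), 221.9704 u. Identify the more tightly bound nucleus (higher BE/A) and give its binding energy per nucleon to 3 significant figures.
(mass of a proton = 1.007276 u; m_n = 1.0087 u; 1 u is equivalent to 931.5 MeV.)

tungsten-184; 8.02 MeV/nucleon

tungsten-184: Σm = 74(1.007276) + 110(1.0087) = 185.495424 u; Δm = 1.585084 u; E_B = 1476.5 MeV; E_B/A = 8.024 MeV
radon-222: Σm = 86(1.007276) + 136(1.0087) = 223.808936 u; Δm = 1.838536 u; E_B = 1712.6 MeV; E_B/A = 7.714 MeV
tungsten-184 has the higher binding energy per nucleon, so it is the more tightly bound nucleus.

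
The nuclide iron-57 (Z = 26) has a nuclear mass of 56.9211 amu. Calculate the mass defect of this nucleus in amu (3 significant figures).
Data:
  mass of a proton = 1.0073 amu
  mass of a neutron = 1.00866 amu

Mass of separated nucleons = 26(1.0073) + 31(1.00866) = 26.1898 + 31.26846 = 57.45826 amu
Mass defect Δm = 57.45826 − 56.9211 = 0.53716 amu

0.537 amu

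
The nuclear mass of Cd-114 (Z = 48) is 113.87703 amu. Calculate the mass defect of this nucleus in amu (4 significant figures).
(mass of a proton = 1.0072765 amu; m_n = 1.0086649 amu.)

Total constituent mass: 48 × 1.0072765 + 66 × 1.0086649 = 114.9211554 amu
Δm = 114.9211554 − 113.87703 = 1.0441254 amu

1.044 amu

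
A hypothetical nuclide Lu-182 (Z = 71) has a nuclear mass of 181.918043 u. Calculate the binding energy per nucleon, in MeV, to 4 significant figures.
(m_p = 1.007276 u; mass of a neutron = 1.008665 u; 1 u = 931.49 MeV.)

Total constituent mass: 71 × 1.007276 + 111 × 1.008665 = 183.478411 u
Mass defect Δm = 183.478411 − 181.918043 = 1.560368 u
Converting to energy: 1.560368 u × 931.49 MeV/u = 1453.47 MeV
Dividing by A = 182 gives 7.986 MeV per nucleon.

7.986 MeV/nucleon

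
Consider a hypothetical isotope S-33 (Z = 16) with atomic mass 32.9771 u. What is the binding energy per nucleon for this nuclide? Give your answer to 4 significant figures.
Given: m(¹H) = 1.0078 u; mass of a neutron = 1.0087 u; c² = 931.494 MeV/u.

8.344 MeV/nucleon

Total constituent mass: 16 × 1.0078 + 17 × 1.0087 = 33.2727 u
Δm = 33.2727 − 32.9771 = 0.2956 u
E_B = 0.2956 × 931.494 = 275.350 MeV
Per nucleon: 275.350 / 33 = 8.344 MeV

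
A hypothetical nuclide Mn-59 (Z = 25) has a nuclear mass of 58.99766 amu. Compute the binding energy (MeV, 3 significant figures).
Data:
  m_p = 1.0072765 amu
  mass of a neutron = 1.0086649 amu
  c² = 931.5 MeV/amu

446 MeV

Σm = 25·m_p + 34·m_n = 25.1819125 + 34.2946066 = 59.4765191 amu
Mass defect Δm = 59.4765191 − 58.99766 = 0.4788591 amu
Binding energy = Δm·c² = 0.4788591 × 931.5 MeV/amu = 446.057 MeV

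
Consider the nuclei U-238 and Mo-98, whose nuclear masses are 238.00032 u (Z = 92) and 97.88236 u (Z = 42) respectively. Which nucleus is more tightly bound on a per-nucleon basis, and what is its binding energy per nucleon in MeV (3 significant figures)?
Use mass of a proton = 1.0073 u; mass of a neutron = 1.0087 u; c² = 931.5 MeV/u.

U-238: Σm = 92(1.0073) + 146(1.0087) = 239.9418 u; Δm = 1.94148 u; E_B = 1808.5 MeV; E_B/A = 7.599 MeV
Mo-98: Σm = 42(1.0073) + 56(1.0087) = 98.7938 u; Δm = 0.91144 u; E_B = 849.01 MeV; E_B/A = 8.663 MeV
Mo-98 has the higher binding energy per nucleon, so it is the more tightly bound nucleus.

Mo-98; 8.66 MeV/nucleon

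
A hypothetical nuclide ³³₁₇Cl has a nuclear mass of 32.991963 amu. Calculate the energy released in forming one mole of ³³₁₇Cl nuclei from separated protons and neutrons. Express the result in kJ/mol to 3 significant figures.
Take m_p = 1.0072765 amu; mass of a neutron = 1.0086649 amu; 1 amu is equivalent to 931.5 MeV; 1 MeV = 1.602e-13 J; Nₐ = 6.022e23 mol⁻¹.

2.43e+10 kJ/mol

The nucleus contains 17 protons and 33 − 17 = 16 neutrons.
Mass of separated nucleons = 17(1.0072765) + 16(1.0086649) = 17.1237005 + 16.1386384 = 33.2623389 amu
The mass defect is 33.2623389 − 32.991963 = 0.2703759 amu.
Binding energy = Δm·c² = 0.2703759 × 931.5 MeV/amu = 251.855 MeV
Per nucleus in joules: 251.855 MeV × 1.602e-13 J/MeV = 4.0347e-11 J
Per mole: 4.0347e-11 J × 6.022e23 mol⁻¹ = 2.4297e+13 J/mol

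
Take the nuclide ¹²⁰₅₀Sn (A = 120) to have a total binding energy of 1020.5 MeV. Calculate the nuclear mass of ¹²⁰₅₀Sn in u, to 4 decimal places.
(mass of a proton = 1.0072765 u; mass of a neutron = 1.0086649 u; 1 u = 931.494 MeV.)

119.8748 u

Mass defect = 1020.5 MeV / (931.494 MeV/u) = 1.095552 u
Constituent mass = 50(1.0072765) + 70(1.0086649) = 120.9703680 u
Nuclear mass = 120.9703680 − 1.095552 = 119.8748160 u ≈ 119.8748 u (to 4 decimal places)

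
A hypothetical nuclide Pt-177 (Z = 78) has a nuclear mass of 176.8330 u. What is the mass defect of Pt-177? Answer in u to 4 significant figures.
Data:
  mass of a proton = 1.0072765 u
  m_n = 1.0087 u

1.596 u

Total constituent mass: 78 × 1.0072765 + 99 × 1.0087 = 178.4288670 u
Δm = 178.4288670 − 176.8330 = 1.5958670 u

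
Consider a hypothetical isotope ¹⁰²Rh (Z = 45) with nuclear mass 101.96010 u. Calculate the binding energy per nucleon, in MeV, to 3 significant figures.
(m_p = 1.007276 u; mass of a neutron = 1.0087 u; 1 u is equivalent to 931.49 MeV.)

Mass of separated nucleons = 45(1.007276) + 57(1.0087) = 45.327420 + 57.4959 = 102.823320 u
The mass defect is 102.823320 − 101.96010 = 0.863220 u.
Converting to energy: 0.863220 u × 931.49 MeV/u = 804.081 MeV
BE/A = 804.081 MeV / 102 = 7.883 MeV/nucleon

7.88 MeV/nucleon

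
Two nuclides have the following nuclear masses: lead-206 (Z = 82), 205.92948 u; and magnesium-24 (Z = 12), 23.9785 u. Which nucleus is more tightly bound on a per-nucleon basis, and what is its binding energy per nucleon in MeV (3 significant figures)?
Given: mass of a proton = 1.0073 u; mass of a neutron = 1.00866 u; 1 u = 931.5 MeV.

magnesium-24; 8.27 MeV/nucleon

lead-206: Σm = 82(1.0073) + 124(1.00866) = 207.67244 u; Δm = 1.74296 u; E_B = 1623.57 MeV; E_B/A = 7.881 MeV
magnesium-24: Σm = 12(1.0073) + 12(1.00866) = 24.19152 u; Δm = 0.21302 u; E_B = 198.43 MeV; E_B/A = 8.268 MeV
magnesium-24 has the higher binding energy per nucleon, so it is the more tightly bound nucleus.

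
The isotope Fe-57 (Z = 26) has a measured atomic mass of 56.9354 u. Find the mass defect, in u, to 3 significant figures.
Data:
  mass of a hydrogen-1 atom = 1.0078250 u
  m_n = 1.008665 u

0.537 u

Total constituent mass: 26 × 1.0078250 + 31 × 1.008665 = 57.4720650 u
The mass defect is 57.4720650 − 56.9354 = 0.5366650 u.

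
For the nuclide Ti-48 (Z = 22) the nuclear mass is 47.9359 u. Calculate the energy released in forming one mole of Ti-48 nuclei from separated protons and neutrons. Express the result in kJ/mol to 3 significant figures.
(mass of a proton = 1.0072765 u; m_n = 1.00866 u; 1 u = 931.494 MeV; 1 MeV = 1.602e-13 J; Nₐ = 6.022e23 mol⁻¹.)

The nucleus contains 22 protons and 48 − 22 = 26 neutrons.
Σm = 22·m_p + 26·m_n = 22.1600830 + 26.22516 = 48.3852430 u
Mass defect Δm = 48.3852430 − 47.9359 = 0.4493430 u
Binding energy = Δm·c² = 0.4493430 × 931.494 MeV/u = 418.560 MeV
Per nucleus in joules: 418.560 MeV × 1.602e-13 J/MeV = 6.7053e-11 J
Per mole: 6.7053e-11 J × 6.022e23 mol⁻¹ = 4.0379e+13 J/mol

4.04e+10 kJ/mol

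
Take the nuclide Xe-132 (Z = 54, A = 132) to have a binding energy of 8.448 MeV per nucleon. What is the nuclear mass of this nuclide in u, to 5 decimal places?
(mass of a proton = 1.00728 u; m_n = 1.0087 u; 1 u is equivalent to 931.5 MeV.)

131.87458 u

Total binding energy = 132 × 8.448 = 1115.136 MeV
Mass defect = 1115.136 MeV / (931.5 MeV/u) = 1.1971401 u
Constituent mass = 54(1.00728) + 78(1.0087) = 133.07172 u
Nuclear mass = 133.07172 − 1.1971401 = 131.8745799 u ≈ 131.87458 u (to 5 decimal places)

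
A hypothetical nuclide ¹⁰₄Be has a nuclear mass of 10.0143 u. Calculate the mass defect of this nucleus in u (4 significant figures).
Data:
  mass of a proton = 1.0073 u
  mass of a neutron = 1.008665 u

0.06689 u

Mass of separated nucleons = 4(1.0073) + 6(1.008665) = 4.0292 + 6.051990 = 10.081190 u
The mass defect is 10.081190 − 10.0143 = 0.066890 u.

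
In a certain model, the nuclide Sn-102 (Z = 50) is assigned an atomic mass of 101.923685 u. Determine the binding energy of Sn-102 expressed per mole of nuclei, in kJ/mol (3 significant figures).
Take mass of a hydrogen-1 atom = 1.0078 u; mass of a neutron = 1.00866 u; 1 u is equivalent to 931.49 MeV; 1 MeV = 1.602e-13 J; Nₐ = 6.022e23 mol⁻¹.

Z = 50, so N = A − Z = 102 − 50 = 52.
Σm = 50·m(¹H) + 52·m_n = 50.3900 + 52.45032 = 102.84032 u
Δm = 102.84032 − 101.923685 = 0.916635 u
E_B = 0.916635 × 931.49 = 853.836 MeV
Per nucleus in joules: 853.836 MeV × 1.602e-13 J/MeV = 1.3678e-10 J
Per mole: 1.3678e-10 J × 6.022e23 mol⁻¹ = 8.2369e+13 J/mol

8.24e+10 kJ/mol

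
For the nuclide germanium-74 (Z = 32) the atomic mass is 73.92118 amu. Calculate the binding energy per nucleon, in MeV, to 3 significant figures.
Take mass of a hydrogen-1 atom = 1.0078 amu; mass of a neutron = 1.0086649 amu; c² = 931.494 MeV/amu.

Mass of separated nucleons = 32(1.0078) + 42(1.0086649) = 32.2496 + 42.3639258 = 74.6135258 amu
Δm = 74.6135258 − 73.92118 = 0.6923458 amu
E_B = 0.6923458 × 931.494 = 644.916 MeV
Dividing by A = 74 gives 8.715 MeV per nucleon.

8.72 MeV/nucleon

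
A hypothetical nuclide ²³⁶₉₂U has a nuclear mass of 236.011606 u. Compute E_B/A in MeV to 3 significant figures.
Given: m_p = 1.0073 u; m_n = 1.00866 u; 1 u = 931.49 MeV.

7.53 MeV/nucleon

With 92 protons and 144 neutrons (A = 236):
Σm = 92·m_p + 144·m_n = 92.6716 + 145.24704 = 237.91864 u
Δm = 237.91864 − 236.011606 = 1.907034 u
Converting to energy: 1.907034 u × 931.49 MeV/u = 1776.38 MeV
BE/A = 1776.38 MeV / 236 = 7.527 MeV/nucleon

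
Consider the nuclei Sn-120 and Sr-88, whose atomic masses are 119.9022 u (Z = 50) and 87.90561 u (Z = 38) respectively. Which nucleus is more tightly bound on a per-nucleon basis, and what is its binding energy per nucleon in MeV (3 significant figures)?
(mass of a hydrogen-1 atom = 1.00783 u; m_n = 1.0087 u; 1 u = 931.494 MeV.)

Sr-88; 8.75 MeV/nucleon

Sn-120: Σm = 50(1.00783) + 70(1.0087) = 121.00050 u; Δm = 1.09830 u; E_B = 1023.0599 MeV; E_B/A = 8.525 MeV
Sr-88: Σm = 38(1.00783) + 50(1.0087) = 88.73254 u; Δm = 0.82693 u; E_B = 770.28 MeV; E_B/A = 8.753 MeV
Sr-88 has the higher binding energy per nucleon, so it is the more tightly bound nucleus.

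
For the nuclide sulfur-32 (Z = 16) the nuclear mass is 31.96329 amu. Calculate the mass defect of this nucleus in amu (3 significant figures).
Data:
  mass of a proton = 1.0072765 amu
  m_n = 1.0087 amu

0.292 amu

With 16 protons and 16 neutrons (A = 32):
Mass of separated nucleons = 16(1.0072765) + 16(1.0087) = 16.1164240 + 16.1392 = 32.2556240 amu
Mass defect Δm = 32.2556240 − 31.96329 = 0.2923340 amu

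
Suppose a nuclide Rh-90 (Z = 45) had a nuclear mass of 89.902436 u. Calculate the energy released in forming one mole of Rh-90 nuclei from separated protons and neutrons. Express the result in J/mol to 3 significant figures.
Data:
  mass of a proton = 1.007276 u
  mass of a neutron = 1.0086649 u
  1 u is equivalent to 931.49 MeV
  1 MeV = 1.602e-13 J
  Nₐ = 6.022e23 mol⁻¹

7.32e+13 J/mol

With 45 protons and 45 neutrons (A = 90):
Mass of separated nucleons = 45(1.007276) + 45(1.0086649) = 45.327420 + 45.3899205 = 90.7173405 u
The mass defect is 90.7173405 − 89.902436 = 0.8149045 u.
Converting to energy: 0.8149045 u × 931.49 MeV/u = 759.075 MeV
Per nucleus in joules: 759.075 MeV × 1.602e-13 J/MeV = 1.2160e-10 J
Per mole: 1.2160e-10 J × 6.022e23 mol⁻¹ = 7.3228e+13 J/mol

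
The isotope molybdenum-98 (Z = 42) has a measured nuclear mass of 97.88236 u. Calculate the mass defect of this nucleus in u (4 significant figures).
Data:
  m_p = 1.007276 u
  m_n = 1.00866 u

Z = 42, so N = A − Z = 98 − 42 = 56.
Σm = 42·m_p + 56·m_n = 42.305592 + 56.48496 = 98.790552 u
The mass defect is 98.790552 − 97.88236 = 0.908192 u.

0.9082 u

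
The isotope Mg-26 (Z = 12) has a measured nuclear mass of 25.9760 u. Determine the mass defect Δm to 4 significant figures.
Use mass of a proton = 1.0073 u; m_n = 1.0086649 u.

Mass of separated nucleons = 12(1.0073) + 14(1.0086649) = 12.0876 + 14.1213086 = 26.2089086 u
Mass defect Δm = 26.2089086 − 25.9760 = 0.2329086 u

0.2329 u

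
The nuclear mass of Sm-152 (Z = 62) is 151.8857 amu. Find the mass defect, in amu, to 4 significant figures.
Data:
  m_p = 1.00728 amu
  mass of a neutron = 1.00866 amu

1.345 amu

Mass of separated nucleons = 62(1.00728) + 90(1.00866) = 62.45136 + 90.77940 = 153.23076 amu
Δm = 153.23076 − 151.8857 = 1.34506 amu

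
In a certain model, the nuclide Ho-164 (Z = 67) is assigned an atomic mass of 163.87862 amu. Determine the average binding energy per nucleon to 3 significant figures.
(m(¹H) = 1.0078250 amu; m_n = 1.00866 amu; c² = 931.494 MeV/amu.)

8.44 MeV/nucleon

With 67 protons and 97 neutrons (A = 164):
Mass of separated nucleons = 67(1.0078250) + 97(1.00866) = 67.5242750 + 97.84002 = 165.3642950 amu
Δm = 165.3642950 − 163.87862 = 1.4856750 amu
Binding energy = Δm·c² = 1.4856750 × 931.494 MeV/amu = 1383.90 MeV
Per nucleon: 1383.90 / 164 = 8.438 MeV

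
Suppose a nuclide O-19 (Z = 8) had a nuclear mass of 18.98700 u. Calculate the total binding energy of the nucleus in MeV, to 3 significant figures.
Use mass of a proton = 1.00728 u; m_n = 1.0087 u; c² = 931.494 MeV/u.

Σm = 8·m_p + 11·m_n = 8.05824 + 11.0957 = 19.15394 u
The mass defect is 19.15394 − 18.98700 = 0.16694 u.
E_B = 0.16694 × 931.494 = 155.504 MeV

156 MeV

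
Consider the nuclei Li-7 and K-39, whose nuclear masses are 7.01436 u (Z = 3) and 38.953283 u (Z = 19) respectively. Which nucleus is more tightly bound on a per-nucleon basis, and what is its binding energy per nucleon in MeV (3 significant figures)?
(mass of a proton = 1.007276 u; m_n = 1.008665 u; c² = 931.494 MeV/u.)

K-39; 8.56 MeV/nucleon

Li-7: Σm = 3(1.007276) + 4(1.008665) = 7.056488 u; Δm = 0.042128 u; E_B = 39.242 MeV; E_B/A = 5.606 MeV
K-39: Σm = 19(1.007276) + 20(1.008665) = 39.311544 u; Δm = 0.358261 u; E_B = 333.72 MeV; E_B/A = 8.557 MeV
K-39 has the higher binding energy per nucleon, so it is the more tightly bound nucleus.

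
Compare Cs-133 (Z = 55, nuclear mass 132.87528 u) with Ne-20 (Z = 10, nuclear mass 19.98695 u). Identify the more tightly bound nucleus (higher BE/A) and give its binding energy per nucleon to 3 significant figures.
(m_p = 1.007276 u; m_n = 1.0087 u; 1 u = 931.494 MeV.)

Cs-133: Σm = 55(1.007276) + 78(1.0087) = 134.078780 u; Δm = 1.203500 u; E_B = 1121.1 MeV; E_B/A = 8.429 MeV
Ne-20: Σm = 10(1.007276) + 10(1.0087) = 20.159760 u; Δm = 0.172810 u; E_B = 160.97 MeV; E_B/A = 8.049 MeV
Cs-133 has the higher binding energy per nucleon, so it is the more tightly bound nucleus.

Cs-133; 8.43 MeV/nucleon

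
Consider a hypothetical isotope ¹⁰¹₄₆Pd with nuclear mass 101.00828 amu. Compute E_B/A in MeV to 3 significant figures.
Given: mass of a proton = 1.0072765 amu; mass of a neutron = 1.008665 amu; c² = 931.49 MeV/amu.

Z = 46, so N = A − Z = 101 − 46 = 55.
Σm = 46·m_p + 55·m_n = 46.3347190 + 55.476575 = 101.8112940 amu
The mass defect is 101.8112940 − 101.00828 = 0.8030140 amu.
E_B = 0.8030140 × 931.49 = 748.000 MeV
BE/A = 748.000 MeV / 101 = 7.406 MeV/nucleon

7.41 MeV/nucleon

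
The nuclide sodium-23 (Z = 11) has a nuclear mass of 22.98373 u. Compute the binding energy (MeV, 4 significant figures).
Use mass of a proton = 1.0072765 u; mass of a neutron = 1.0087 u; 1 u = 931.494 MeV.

Mass of separated nucleons = 11(1.0072765) + 12(1.0087) = 11.0800415 + 12.1044 = 23.1844415 u
Δm = 23.1844415 − 22.98373 = 0.2007115 u
Binding energy = Δm·c² = 0.2007115 × 931.494 MeV/u = 186.962 MeV

187.0 MeV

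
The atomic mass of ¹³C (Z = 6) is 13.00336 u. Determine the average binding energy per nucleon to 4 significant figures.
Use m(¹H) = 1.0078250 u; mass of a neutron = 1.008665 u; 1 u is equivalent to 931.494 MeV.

Σm = 6·m(¹H) + 7·m_n = 6.0469500 + 7.060655 = 13.1076050 u
Δm = 13.1076050 − 13.00336 = 0.1042450 u
Binding energy = Δm·c² = 0.1042450 × 931.494 MeV/u = 97.1036 MeV
Dividing by A = 13 gives 7.470 MeV per nucleon.

7.470 MeV/nucleon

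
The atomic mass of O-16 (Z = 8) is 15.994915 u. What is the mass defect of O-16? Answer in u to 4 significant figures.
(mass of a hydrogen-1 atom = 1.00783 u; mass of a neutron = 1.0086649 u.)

0.1370 u

With 8 protons and 8 neutrons (A = 16):
Total constituent mass: 8 × 1.00783 + 8 × 1.0086649 = 16.1319592 u
Mass defect Δm = 16.1319592 − 15.994915 = 0.1370442 u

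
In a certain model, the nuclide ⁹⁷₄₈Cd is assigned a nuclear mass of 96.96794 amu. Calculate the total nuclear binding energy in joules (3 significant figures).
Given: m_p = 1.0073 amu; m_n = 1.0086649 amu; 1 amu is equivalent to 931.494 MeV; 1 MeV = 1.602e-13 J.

Z = 48, so N = A − Z = 97 − 48 = 49.
Mass of separated nucleons = 48(1.0073) + 49(1.0086649) = 48.3504 + 49.4245801 = 97.7749801 amu
The mass defect is 97.7749801 − 96.96794 = 0.8070401 amu.
E_B = 0.8070401 × 931.494 = 751.753 MeV
In joules: 751.753 MeV × 1.602e-13 J/MeV = 1.2043e-10 J

1.20e-10 J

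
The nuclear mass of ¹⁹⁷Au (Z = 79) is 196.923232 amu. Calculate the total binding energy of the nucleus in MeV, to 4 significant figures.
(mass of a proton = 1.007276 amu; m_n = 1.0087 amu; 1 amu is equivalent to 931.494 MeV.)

1563 MeV

Total constituent mass: 79 × 1.007276 + 118 × 1.0087 = 198.601404 amu
Mass defect Δm = 198.601404 − 196.923232 = 1.678172 amu
Binding energy = Δm·c² = 1.678172 × 931.494 MeV/amu = 1563.21 MeV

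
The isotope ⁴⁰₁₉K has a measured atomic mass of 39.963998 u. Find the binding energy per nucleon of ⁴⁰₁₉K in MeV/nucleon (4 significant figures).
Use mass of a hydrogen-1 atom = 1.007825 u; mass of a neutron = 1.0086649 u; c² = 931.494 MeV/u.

8.538 MeV/nucleon

Total constituent mass: 19 × 1.007825 + 21 × 1.0086649 = 40.3306379 u
The mass defect is 40.3306379 − 39.963998 = 0.3666399 u.
Converting to energy: 0.3666399 u × 931.494 MeV/u = 341.523 MeV
Per nucleon: 341.523 / 40 = 8.538 MeV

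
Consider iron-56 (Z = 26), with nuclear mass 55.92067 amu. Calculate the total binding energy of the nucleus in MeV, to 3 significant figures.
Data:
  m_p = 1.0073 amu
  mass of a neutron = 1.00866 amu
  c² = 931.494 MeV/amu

The nucleus contains 26 protons and 56 − 26 = 30 neutrons.
Mass of separated nucleons = 26(1.0073) + 30(1.00866) = 26.1898 + 30.25980 = 56.44960 amu
Mass defect Δm = 56.44960 − 55.92067 = 0.52893 amu
Binding energy = Δm·c² = 0.52893 × 931.494 MeV/amu = 492.695 MeV

493 MeV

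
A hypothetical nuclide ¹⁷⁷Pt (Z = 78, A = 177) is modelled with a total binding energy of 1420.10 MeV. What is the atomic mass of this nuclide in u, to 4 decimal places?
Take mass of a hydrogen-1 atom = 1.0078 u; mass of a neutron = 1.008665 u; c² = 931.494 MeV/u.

Mass defect = 1420.10 MeV / (931.494 MeV/u) = 1.524540 u
Constituent mass = 78(1.0078) + 99(1.008665) = 178.466235 u
Atomic mass = 178.466235 − 1.524540 = 176.941695 u ≈ 176.9417 u (to 4 decimal places)

176.9417 u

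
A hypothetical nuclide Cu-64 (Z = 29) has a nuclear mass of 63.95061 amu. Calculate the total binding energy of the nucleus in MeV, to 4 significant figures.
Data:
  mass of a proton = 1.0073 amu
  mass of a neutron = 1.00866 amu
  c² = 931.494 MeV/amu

525.5 MeV

The nucleus contains 29 protons and 64 − 29 = 35 neutrons.
Total constituent mass: 29 × 1.0073 + 35 × 1.00866 = 64.51480 amu
Mass defect Δm = 64.51480 − 63.95061 = 0.56419 amu
E_B = 0.56419 × 931.494 = 525.540 MeV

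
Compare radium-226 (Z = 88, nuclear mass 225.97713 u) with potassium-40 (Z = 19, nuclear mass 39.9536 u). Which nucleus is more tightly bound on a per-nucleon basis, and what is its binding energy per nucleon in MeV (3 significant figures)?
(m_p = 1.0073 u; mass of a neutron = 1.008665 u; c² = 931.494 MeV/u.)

radium-226: Σm = 88(1.0073) + 138(1.008665) = 227.838170 u; Δm = 1.861040 u; E_B = 1733.55 MeV; E_B/A = 7.671 MeV
potassium-40: Σm = 19(1.0073) + 21(1.008665) = 40.320665 u; Δm = 0.367065 u; E_B = 341.92 MeV; E_B/A = 8.548 MeV
potassium-40 has the higher binding energy per nucleon, so it is the more tightly bound nucleus.

potassium-40; 8.55 MeV/nucleon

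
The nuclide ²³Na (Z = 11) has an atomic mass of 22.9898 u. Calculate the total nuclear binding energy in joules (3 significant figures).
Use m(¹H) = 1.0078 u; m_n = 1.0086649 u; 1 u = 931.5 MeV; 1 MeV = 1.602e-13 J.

2.98e-11 J

Mass of separated nucleons = 11(1.0078) + 12(1.0086649) = 11.0858 + 12.1039788 = 23.1897788 u
The mass defect is 23.1897788 − 22.9898 = 0.1999788 u.
E_B = 0.1999788 × 931.5 = 186.280 MeV
In joules: 186.280 MeV × 1.602e-13 J/MeV = 2.9842e-11 J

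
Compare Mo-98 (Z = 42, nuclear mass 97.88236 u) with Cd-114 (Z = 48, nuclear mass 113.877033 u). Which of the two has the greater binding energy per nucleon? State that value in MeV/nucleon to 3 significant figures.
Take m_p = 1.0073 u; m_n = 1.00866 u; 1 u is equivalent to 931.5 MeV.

Mo-98: Σm = 42(1.0073) + 56(1.00866) = 98.79156 u; Δm = 0.90920 u; E_B = 846.92 MeV; E_B/A = 8.642 MeV
Cd-114: Σm = 48(1.0073) + 66(1.00866) = 114.92196 u; Δm = 1.044927 u; E_B = 973.35 MeV; E_B/A = 8.538 MeV
Mo-98 has the higher binding energy per nucleon, so it is the more tightly bound nucleus.

Mo-98; 8.64 MeV/nucleon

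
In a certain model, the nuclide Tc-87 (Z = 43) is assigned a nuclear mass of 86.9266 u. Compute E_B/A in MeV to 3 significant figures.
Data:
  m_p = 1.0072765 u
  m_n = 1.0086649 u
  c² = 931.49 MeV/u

The nucleus contains 43 protons and 87 − 43 = 44 neutrons.
Total constituent mass: 43 × 1.0072765 + 44 × 1.0086649 = 87.6941451 u
Δm = 87.6941451 − 86.9266 = 0.7675451 u
Converting to energy: 0.7675451 u × 931.49 MeV/u = 714.961 MeV
Per nucleon: 714.961 / 87 = 8.218 MeV

8.22 MeV/nucleon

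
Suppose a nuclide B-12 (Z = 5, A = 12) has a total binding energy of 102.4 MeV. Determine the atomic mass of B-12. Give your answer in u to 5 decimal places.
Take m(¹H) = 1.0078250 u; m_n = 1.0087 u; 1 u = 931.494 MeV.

Mass defect = 102.4 MeV / (931.494 MeV/u) = 0.1099309 u
Constituent mass = 5(1.0078250) + 7(1.0087) = 12.1000250 u
Atomic mass = 12.1000250 − 0.1099309 = 11.9900941 u ≈ 11.99009 u (to 5 decimal places)

11.99009 u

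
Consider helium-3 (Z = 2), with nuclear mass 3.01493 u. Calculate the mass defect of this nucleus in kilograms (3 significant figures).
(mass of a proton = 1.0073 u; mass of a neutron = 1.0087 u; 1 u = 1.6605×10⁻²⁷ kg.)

1.39e-29 kg

With 2 protons and 1 neutrons (A = 3):
Total constituent mass: 2 × 1.0073 + 1 × 1.0087 = 3.0233 u
The mass defect is 3.0233 − 3.01493 = 0.00837 u.
In SI units: 0.00837 u × 1.6605×10⁻²⁷ kg/u = 1.3898e-29 kg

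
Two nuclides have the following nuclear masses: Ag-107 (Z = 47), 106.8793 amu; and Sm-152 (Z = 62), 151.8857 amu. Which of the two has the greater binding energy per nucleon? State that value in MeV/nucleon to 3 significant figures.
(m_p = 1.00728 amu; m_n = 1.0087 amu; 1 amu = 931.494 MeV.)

Ag-107; 8.57 MeV/nucleon

Ag-107: Σm = 47(1.00728) + 60(1.0087) = 107.86416 amu; Δm = 0.98486 amu; E_B = 917.39 MeV; E_B/A = 8.574 MeV
Sm-152: Σm = 62(1.00728) + 90(1.0087) = 153.23436 amu; Δm = 1.34866 amu; E_B = 1256.27 MeV; E_B/A = 8.2649 MeV
Ag-107 has the higher binding energy per nucleon, so it is the more tightly bound nucleus.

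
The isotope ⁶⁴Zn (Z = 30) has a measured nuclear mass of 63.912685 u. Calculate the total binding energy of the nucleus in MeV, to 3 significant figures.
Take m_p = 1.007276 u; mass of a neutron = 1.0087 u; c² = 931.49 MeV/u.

Total constituent mass: 30 × 1.007276 + 34 × 1.0087 = 64.514080 u
Mass defect Δm = 64.514080 − 63.912685 = 0.601395 u
Binding energy = Δm·c² = 0.601395 × 931.49 MeV/u = 560.193 MeV

560 MeV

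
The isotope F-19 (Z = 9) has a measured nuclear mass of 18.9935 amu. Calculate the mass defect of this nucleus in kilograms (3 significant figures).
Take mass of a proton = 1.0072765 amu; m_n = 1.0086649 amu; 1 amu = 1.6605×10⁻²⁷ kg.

Σm = 9·m_p + 10·m_n = 9.0654885 + 10.0866490 = 19.1521375 amu
The mass defect is 19.1521375 − 18.9935 = 0.1586375 amu.
In SI units: 0.1586375 amu × 1.6605×10⁻²⁷ kg/amu = 2.6342e-28 kg

2.63e-28 kg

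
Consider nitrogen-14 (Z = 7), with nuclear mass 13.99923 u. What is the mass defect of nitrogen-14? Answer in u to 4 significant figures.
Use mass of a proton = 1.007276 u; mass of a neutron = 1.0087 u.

The nucleus contains 7 protons and 14 − 7 = 7 neutrons.
Total constituent mass: 7 × 1.007276 + 7 × 1.0087 = 14.111832 u
Mass defect Δm = 14.111832 − 13.99923 = 0.112602 u

0.1126 u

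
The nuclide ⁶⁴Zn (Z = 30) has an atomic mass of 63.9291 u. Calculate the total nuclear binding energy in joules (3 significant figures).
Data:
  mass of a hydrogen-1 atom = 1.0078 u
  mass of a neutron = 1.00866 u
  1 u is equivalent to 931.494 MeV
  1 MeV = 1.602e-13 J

8.94e-11 J

With 30 protons and 34 neutrons (A = 64):
Mass of separated nucleons = 30(1.0078) + 34(1.00866) = 30.2340 + 34.29444 = 64.52844 u
Mass defect Δm = 64.52844 − 63.9291 = 0.59934 u
Converting to energy: 0.59934 u × 931.494 MeV/u = 558.282 MeV
In joules: 558.282 MeV × 1.602e-13 J/MeV = 8.9437e-11 J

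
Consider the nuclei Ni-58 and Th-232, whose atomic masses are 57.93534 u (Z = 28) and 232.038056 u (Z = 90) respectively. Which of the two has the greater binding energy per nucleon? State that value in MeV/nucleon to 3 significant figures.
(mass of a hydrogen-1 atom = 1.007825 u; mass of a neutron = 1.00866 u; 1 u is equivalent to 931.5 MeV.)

Ni-58; 8.73 MeV/nucleon

Ni-58: Σm = 28(1.007825) + 30(1.00866) = 58.478900 u; Δm = 0.543560 u; E_B = 506.33 MeV; E_B/A = 8.730 MeV
Th-232: Σm = 90(1.007825) + 142(1.00866) = 233.933970 u; Δm = 1.895914 u; E_B = 1766.0 MeV; E_B/A = 7.612 MeV
Ni-58 has the higher binding energy per nucleon, so it is the more tightly bound nucleus.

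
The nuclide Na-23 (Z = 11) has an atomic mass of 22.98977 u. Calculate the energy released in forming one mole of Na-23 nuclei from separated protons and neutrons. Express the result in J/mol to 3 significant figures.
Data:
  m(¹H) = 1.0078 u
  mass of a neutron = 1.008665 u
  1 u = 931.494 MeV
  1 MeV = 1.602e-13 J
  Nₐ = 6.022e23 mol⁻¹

Mass of separated nucleons = 11(1.0078) + 12(1.008665) = 11.0858 + 12.103980 = 23.189780 u
Mass defect Δm = 23.189780 − 22.98977 = 0.200010 u
Converting to energy: 0.200010 u × 931.494 MeV/u = 186.308 MeV
Per nucleus in joules: 186.308 MeV × 1.602e-13 J/MeV = 2.9847e-11 J
Per mole: 2.9847e-11 J × 6.022e23 mol⁻¹ = 1.7974e+13 J/mol

1.80e+13 J/mol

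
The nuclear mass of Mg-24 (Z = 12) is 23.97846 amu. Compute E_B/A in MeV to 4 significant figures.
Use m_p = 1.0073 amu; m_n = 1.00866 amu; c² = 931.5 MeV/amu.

Σm = 12·m_p + 12·m_n = 12.0876 + 12.10392 = 24.19152 amu
Mass defect Δm = 24.19152 − 23.97846 = 0.21306 amu
Converting to energy: 0.21306 amu × 931.5 MeV/amu = 198.465 MeV
Per nucleon: 198.465 / 24 = 8.269 MeV

8.269 MeV/nucleon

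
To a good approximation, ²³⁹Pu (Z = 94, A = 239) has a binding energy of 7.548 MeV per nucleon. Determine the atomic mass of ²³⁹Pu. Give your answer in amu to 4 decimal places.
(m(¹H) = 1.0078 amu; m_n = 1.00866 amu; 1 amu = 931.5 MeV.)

Total binding energy = 239 × 7.548 = 1803.972 MeV
Mass defect = 1803.972 MeV / (931.5 MeV/amu) = 1.936631 amu
Constituent mass = 94(1.0078) + 145(1.00866) = 240.98890 amu
Atomic mass = 240.98890 − 1.936631 = 239.052269 amu ≈ 239.0523 amu (to 4 decimal places)

239.0523 amu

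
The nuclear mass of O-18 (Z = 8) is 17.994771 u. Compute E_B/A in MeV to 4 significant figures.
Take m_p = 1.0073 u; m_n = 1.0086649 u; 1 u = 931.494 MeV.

7.777 MeV/nucleon

The nucleus contains 8 protons and 18 − 8 = 10 neutrons.
Σm = 8·m_p + 10·m_n = 8.0584 + 10.0866490 = 18.1450490 u
The mass defect is 18.1450490 − 17.994771 = 0.1502780 u.
E_B = 0.1502780 × 931.494 = 139.983 MeV
Dividing by A = 18 gives 7.777 MeV per nucleon.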